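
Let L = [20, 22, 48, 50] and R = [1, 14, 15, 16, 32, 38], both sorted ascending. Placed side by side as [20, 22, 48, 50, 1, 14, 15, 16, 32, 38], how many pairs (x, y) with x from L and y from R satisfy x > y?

Take each right-half value and tally the left-half values above it:
r = 1: 20, 22, 48, 50 → 4
r = 14: 20, 22, 48, 50 → 4
r = 15: 20, 22, 48, 50 → 4
r = 16: 20, 22, 48, 50 → 4
r = 32: 48, 50 → 2
r = 38: 48, 50 → 2
Cross-inversions: 4 + 4 + 4 + 4 + 2 + 2 = 20

Cross-inversions: 20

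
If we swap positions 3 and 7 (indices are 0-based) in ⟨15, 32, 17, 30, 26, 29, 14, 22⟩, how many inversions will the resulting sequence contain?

11 inversions

Positions 3 and 7 hold 30 and 22; after swapping, the array is [15, 32, 17, 22, 26, 29, 14, 30].
Element-by-element contributions:
15 → 14 → 1
32 → 17, 22, 26, 29, 14, 30 → 6
17 → 14 → 1
22 → 14 → 1
26 → 14 → 1
29 → 14 → 1
14 → none → 0
30 → none → 0
Sum: 1 + 6 + 1 + 1 + 1 + 1 + 0 + 0 = 11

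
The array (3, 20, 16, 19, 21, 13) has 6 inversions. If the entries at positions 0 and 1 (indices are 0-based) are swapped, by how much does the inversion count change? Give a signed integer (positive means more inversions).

Positions 0 and 1 hold 3 and 20; after swapping, the array is [20, 3, 16, 19, 21, 13].
Element-by-element contributions:
20 → 3, 16, 19, 13 → 4
3 → none → 0
16 → 13 → 1
19 → 13 → 1
21 → 13 → 1
13 → none → 0
Sum: 4 + 0 + 1 + 1 + 1 + 0 = 7
Change: 7 − 6 = +1

+1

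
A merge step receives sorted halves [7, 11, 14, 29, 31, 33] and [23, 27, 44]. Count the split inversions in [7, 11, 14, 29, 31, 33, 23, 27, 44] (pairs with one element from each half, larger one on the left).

6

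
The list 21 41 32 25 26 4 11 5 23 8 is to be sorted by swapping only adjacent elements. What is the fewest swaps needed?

32

The minimum number of adjacent swaps to sort an array equals its inversion count, since every such swap removes exactly one inversion.
Count inversions — for each element, later elements that are smaller:
21: 4, 11, 5, 8 → 4
41: 32, 25, 26, 4, 11, 5, 23, 8 → 8
32: 25, 26, 4, 11, 5, 23, 8 → 7
25: 4, 11, 5, 23, 8 → 5
26: 4, 11, 5, 23, 8 → 5
4: none → 0
11: 5, 8 → 2
5: none → 0
23: 8 → 1
8: none → 0
Total inversions: 4 + 8 + 7 + 5 + 5 + 0 + 2 + 0 + 1 + 0 = 32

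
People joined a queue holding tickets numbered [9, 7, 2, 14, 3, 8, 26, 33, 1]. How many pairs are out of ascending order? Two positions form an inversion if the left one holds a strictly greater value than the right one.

Inversions: 16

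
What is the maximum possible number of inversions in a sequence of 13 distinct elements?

A reversed (strictly descending) arrangement makes every pair an inversion, giving C(13, 2) inversions.
C(13, 2) = 13·12/2 = 78

78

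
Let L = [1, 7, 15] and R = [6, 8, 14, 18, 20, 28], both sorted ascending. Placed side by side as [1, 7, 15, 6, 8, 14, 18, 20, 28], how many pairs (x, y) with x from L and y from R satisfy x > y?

4 cross-inversions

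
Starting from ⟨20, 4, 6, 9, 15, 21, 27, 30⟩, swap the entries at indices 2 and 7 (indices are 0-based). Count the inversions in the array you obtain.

13 inversions

Positions 2 and 7 hold 6 and 30; after swapping, the array is [20, 4, 30, 9, 15, 21, 27, 6].
Count, for each position, how many later elements it exceeds:
20: 4
4: 0
30: 5
9: 1
15: 1
21: 1
27: 1
6: 0
Sum: 4 + 0 + 5 + 1 + 1 + 1 + 1 + 0 = 13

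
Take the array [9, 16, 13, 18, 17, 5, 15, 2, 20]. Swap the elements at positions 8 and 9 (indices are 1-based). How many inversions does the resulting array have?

Positions 8 and 9 hold 2 and 20; after swapping, the array is [9, 16, 13, 18, 17, 5, 15, 20, 2].
Element-by-element contributions:
9 → 5, 2 → 2
16 → 13, 5, 15, 2 → 4
13 → 5, 2 → 2
18 → 17, 5, 15, 2 → 4
17 → 5, 15, 2 → 3
5 → 2 → 1
15 → 2 → 1
20 → 2 → 1
2 → none → 0
Sum: 2 + 4 + 2 + 4 + 3 + 1 + 1 + 1 + 0 = 18

18 inversions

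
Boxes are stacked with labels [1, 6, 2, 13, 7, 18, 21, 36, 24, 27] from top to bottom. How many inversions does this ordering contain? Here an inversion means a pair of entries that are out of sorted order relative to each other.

4

Count, for each position, how many later elements it exceeds:
1: 0
6: 1
2: 0
13: 1
7: 0
18: 0
21: 0
36: 2
24: 0
27: 0
Sum: 0 + 1 + 0 + 1 + 0 + 0 + 0 + 2 + 0 + 0 = 4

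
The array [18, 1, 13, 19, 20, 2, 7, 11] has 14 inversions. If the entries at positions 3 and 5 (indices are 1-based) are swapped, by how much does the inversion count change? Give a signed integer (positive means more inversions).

Positions 3 and 5 hold 13 and 20; after swapping, the array is [18, 1, 20, 19, 13, 2, 7, 11].
For each element, count later entries that are smaller:
18 → 1, 13, 2, 7, 11 → 5
1 → none → 0
20 → 19, 13, 2, 7, 11 → 5
19 → 13, 2, 7, 11 → 4
13 → 2, 7, 11 → 3
2 → none → 0
7 → none → 0
11 → none → 0
Sum: 5 + 0 + 5 + 4 + 3 + 0 + 0 + 0 = 17
Change: 17 − 14 = +3

+3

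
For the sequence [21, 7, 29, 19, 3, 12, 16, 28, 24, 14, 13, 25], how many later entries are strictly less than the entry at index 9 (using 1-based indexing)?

2 such elements

The element at index 9 is 24.
Elements after it: 14, 13, 25
Those smaller than 24: 14, 13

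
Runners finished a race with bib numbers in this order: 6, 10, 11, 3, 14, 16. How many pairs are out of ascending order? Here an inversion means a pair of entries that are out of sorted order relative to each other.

3 out-of-order pairs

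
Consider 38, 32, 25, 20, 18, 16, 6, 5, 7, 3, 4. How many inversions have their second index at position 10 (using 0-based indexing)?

The element at index 10 is 4.
Elements before it: 38, 32, 25, 20, 18, 16, 6, 5, 7, 3
Those larger than 4: 38, 32, 25, 20, 18, 16, 6, 5, 7

9 such elements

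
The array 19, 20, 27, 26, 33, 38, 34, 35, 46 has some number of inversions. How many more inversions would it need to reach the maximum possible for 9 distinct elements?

Maximum inversions for 9 distinct elements is C(9, 2) = 9·8/2 = 36.
Current inversions — for each element, count later smaller elements:
19: 0
20: 0
27: 1
26: 0
33: 0
38: 2
34: 0
35: 0
46: 0
Current total: 0 + 0 + 1 + 0 + 0 + 2 + 0 + 0 + 0 = 3
Shortfall: 36 − 3 = 33

33 inversions short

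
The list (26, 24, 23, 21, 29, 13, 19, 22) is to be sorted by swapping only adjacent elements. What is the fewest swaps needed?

There are 20 swaps.

The minimum number of adjacent swaps to sort an array equals its inversion count, since every such swap removes exactly one inversion.
Count inversions — for each element, later elements that are smaller:
26: 24, 23, 21, 13, 19, 22 → 6
24: 23, 21, 13, 19, 22 → 5
23: 21, 13, 19, 22 → 4
21: 13, 19 → 2
29: 13, 19, 22 → 3
13: none → 0
19: none → 0
22: none → 0
Total inversions: 6 + 5 + 4 + 2 + 3 + 0 + 0 + 0 = 20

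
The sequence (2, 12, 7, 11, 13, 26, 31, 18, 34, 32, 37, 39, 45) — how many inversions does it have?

For each element, count later entries that are smaller:
2 → none → 0
12 → 7, 11 → 2
7 → none → 0
11 → none → 0
13 → none → 0
26 → 18 → 1
31 → 18 → 1
18 → none → 0
34 → 32 → 1
32 → none → 0
37 → none → 0
39 → none → 0
45 → none → 0
Sum: 0 + 2 + 0 + 0 + 0 + 1 + 1 + 0 + 1 + 0 + 0 + 0 + 0 = 5

5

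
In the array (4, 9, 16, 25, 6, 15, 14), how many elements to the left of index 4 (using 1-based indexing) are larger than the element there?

The element at index 4 is 25.
Elements before it: 4, 9, 16
None of them are larger than 25.

0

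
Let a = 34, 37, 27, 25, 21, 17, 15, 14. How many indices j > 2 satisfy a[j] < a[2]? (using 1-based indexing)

6

The element at index 2 is 37.
Elements after it: 27, 25, 21, 17, 15, 14
Those smaller than 37: 27, 25, 21, 17, 15, 14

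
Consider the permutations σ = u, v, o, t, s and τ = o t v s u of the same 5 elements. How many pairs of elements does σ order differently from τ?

Assign each item its position (1..5) in the first ordering, then rewrite the second ordering as that position sequence:
positions: u→1, v→2, o→3, t→4, s→5
second ordering as positions: [3, 4, 2, 5, 1]
Discordant pairs = inversions in this position sequence.
3: 2, 1 → 2
4: 2, 1 → 2
2: 1 → 1
5: 1 → 1
1: 0
Total: 2 + 2 + 1 + 1 + 0 = 6

Discordant pairs: 6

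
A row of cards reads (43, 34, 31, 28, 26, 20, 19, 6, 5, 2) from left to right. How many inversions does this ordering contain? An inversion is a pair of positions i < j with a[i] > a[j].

Count, for each position, how many later elements it exceeds:
43: 9
34: 8
31: 7
28: 6
26: 5
20: 4
19: 3
6: 2
5: 1
2: 0
Sum: 9 + 8 + 7 + 6 + 5 + 4 + 3 + 2 + 1 + 0 = 45

45 inversions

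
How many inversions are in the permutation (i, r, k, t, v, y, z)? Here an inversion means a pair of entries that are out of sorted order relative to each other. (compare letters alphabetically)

Inversion pairs (indices are 1-based):
(2,3): r > k
That's 1 pair.

1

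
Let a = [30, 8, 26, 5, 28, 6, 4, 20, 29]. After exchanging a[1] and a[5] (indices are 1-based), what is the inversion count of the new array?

19 inversions

Positions 1 and 5 hold 30 and 28; after swapping, the array is [28, 8, 26, 5, 30, 6, 4, 20, 29].
Element-by-element contributions:
28 → 8, 26, 5, 6, 4, 20 → 6
8 → 5, 6, 4 → 3
26 → 5, 6, 4, 20 → 4
5 → 4 → 1
30 → 6, 4, 20, 29 → 4
6 → 4 → 1
4 → none → 0
20 → none → 0
29 → none → 0
Sum: 6 + 3 + 4 + 1 + 4 + 1 + 0 + 0 + 0 = 19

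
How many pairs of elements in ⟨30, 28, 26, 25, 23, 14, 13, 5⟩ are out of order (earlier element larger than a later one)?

Sweep left to right; for each value list the smaller values that follow it:
30 → 28, 26, 25, 23, 14, 13, 5 → 7
28 → 26, 25, 23, 14, 13, 5 → 6
26 → 25, 23, 14, 13, 5 → 5
25 → 23, 14, 13, 5 → 4
23 → 14, 13, 5 → 3
14 → 13, 5 → 2
13 → 5 → 1
5 → none → 0
Sum: 7 + 6 + 5 + 4 + 3 + 2 + 1 + 0 = 28

28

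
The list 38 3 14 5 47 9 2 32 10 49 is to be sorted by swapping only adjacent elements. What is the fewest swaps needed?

19

Each adjacent swap fixes exactly one inversion, so the minimum swap count equals the number of inversions.
Count inversions — for each element, later elements that are smaller:
38: 3, 14, 5, 9, 2, 32, 10 → 7
3: 2 → 1
14: 5, 9, 2, 10 → 4
5: 2 → 1
47: 9, 2, 32, 10 → 4
9: 2 → 1
2: none → 0
32: 10 → 1
10: none → 0
49: none → 0
Total inversions: 7 + 1 + 4 + 1 + 4 + 1 + 0 + 1 + 0 + 0 = 19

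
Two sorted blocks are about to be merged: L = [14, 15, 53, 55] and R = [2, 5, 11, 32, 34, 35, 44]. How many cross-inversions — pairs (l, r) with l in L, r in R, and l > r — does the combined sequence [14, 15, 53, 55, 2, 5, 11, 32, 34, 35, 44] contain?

There are 20 cross-inversions.

For each element r of the right run, count left-run elements greater than r:
r = 2: 14, 15, 53, 55 → 4
r = 5: 14, 15, 53, 55 → 4
r = 11: 14, 15, 53, 55 → 4
r = 32: 53, 55 → 2
r = 34: 53, 55 → 2
r = 35: 53, 55 → 2
r = 44: 53, 55 → 2
Cross-inversions: 4 + 4 + 4 + 2 + 2 + 2 + 2 = 20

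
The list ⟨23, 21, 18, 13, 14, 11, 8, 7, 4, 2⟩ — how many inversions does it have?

44 inversions

Sweep left to right; for each value list the smaller values that follow it:
23: 9
21: 8
18: 7
13: 5
14: 5
11: 4
8: 3
7: 2
4: 1
2: 0
Sum: 9 + 8 + 7 + 5 + 5 + 4 + 3 + 2 + 1 + 0 = 44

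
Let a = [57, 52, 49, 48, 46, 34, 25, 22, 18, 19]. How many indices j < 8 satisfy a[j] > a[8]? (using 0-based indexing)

The element at index 8 is 18.
Elements before it: 57, 52, 49, 48, 46, 34, 25, 22
Those larger than 18: 57, 52, 49, 48, 46, 34, 25, 22

8 such elements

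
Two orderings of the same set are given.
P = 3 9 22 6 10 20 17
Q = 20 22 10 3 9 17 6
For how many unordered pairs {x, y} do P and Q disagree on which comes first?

11 disagreeing pairs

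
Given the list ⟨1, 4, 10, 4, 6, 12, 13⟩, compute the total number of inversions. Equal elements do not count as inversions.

Sweep left to right; for each value list the smaller values that follow it:
1 → none → 0
4 → none → 0
10 → 4, 6 → 2
4 → none → 0
6 → none → 0
12 → none → 0
13 → none → 0
Sum: 0 + 0 + 2 + 0 + 0 + 0 + 0 = 2

2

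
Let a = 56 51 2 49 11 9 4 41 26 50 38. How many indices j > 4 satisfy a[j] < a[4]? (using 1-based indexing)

The element at index 4 is 49.
Elements after it: 11, 9, 4, 41, 26, 50, 38
Those smaller than 49: 11, 9, 4, 41, 26, 38

6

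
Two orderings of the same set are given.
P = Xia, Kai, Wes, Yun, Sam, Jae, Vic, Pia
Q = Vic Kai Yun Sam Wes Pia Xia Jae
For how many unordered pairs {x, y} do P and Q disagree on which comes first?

Assign each item its position (1..8) in the first ordering, then rewrite the second ordering as that position sequence:
positions: Xia→1, Kai→2, Wes→3, Yun→4, Sam→5, Jae→6, Vic→7, Pia→8
second ordering as positions: [7, 2, 4, 5, 3, 8, 1, 6]
Discordant pairs = inversions in this position sequence.
7: 2, 4, 5, 3, 1, 6 → 6
2: 1 → 1
4: 3, 1 → 2
5: 3, 1 → 2
3: 1 → 1
8: 1, 6 → 2
1: 0
6: 0
Total: 6 + 1 + 2 + 2 + 1 + 2 + 0 + 0 = 14

Disagreeing pairs: 14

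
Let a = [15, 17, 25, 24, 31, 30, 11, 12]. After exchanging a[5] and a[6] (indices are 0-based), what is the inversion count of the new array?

13 inversions

Positions 5 and 6 hold 30 and 11; after swapping, the array is [15, 17, 25, 24, 31, 11, 30, 12].
Count, for each position, how many later elements it exceeds:
15: 2
17: 2
25: 3
24: 2
31: 3
11: 0
30: 1
12: 0
Sum: 2 + 2 + 3 + 2 + 3 + 0 + 1 + 0 = 13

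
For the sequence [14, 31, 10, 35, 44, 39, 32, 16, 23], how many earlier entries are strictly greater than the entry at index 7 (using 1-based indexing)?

3 such elements

The element at index 7 is 32.
Elements before it: 14, 31, 10, 35, 44, 39
Those larger than 32: 35, 44, 39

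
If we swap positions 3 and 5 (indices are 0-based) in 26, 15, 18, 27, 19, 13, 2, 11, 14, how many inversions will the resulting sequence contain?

23 inversions

Positions 3 and 5 hold 27 and 13; after swapping, the array is [26, 15, 18, 13, 19, 27, 2, 11, 14].
Element-by-element contributions:
26 → 15, 18, 13, 19, 2, 11, 14 → 7
15 → 13, 2, 11, 14 → 4
18 → 13, 2, 11, 14 → 4
13 → 2, 11 → 2
19 → 2, 11, 14 → 3
27 → 2, 11, 14 → 3
2 → none → 0
11 → none → 0
14 → none → 0
Sum: 7 + 4 + 4 + 2 + 3 + 3 + 0 + 0 + 0 = 23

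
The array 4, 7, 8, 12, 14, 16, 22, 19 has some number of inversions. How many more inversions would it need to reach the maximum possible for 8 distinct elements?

Maximum inversions for 8 distinct elements is C(8, 2) = 8·7/2 = 28.
Current inversions — for each element, count later smaller elements:
4: 0
7: 0
8: 0
12: 0
14: 0
16: 0
22: 1
19: 0
Current total: 0 + 0 + 0 + 0 + 0 + 0 + 1 + 0 = 1
Shortfall: 28 − 1 = 27

27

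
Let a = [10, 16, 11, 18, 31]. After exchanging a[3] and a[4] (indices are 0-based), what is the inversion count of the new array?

2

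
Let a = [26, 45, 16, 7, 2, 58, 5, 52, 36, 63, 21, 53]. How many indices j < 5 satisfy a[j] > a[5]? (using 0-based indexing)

0

The element at index 5 is 58.
Elements before it: 26, 45, 16, 7, 2
None of them are larger than 58.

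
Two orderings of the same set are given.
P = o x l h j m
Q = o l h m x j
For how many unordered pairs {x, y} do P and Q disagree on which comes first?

Assign each item its position (1..6) in the first ordering, then rewrite the second ordering as that position sequence:
positions: o→1, x→2, l→3, h→4, j→5, m→6
second ordering as positions: [1, 3, 4, 6, 2, 5]
Discordant pairs = inversions in this position sequence.
1: 0
3: 2 → 1
4: 2 → 1
6: 2, 5 → 2
2: 0
5: 0
Total: 0 + 1 + 1 + 2 + 0 + 0 = 4

4 disagreeing pairs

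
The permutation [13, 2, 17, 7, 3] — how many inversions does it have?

There are 6 out-of-order pairs.

For each element, count later entries that are smaller:
13 → 2, 7, 3 → 3
2 → none → 0
17 → 7, 3 → 2
7 → 3 → 1
3 → none → 0
Sum: 3 + 0 + 2 + 1 + 0 = 6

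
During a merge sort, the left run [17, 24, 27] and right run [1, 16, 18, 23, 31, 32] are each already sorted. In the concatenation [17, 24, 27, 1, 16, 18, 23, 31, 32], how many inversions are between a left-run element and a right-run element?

For each element r of the right run, count left-run elements greater than r:
r = 1: 17, 24, 27 → 3
r = 16: 17, 24, 27 → 3
r = 18: 24, 27 → 2
r = 23: 24, 27 → 2
r = 31: none → 0
r = 32: none → 0
Cross-inversions: 3 + 3 + 2 + 2 + 0 + 0 = 10

10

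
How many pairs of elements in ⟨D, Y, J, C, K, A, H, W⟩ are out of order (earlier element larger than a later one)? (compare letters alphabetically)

14

Sweep left to right; for each value list the smaller values that follow it:
D → C, A → 2
Y → J, C, K, A, H, W → 6
J → C, A, H → 3
C → A → 1
K → A, H → 2
A → none → 0
H → none → 0
W → none → 0
Sum: 2 + 6 + 3 + 1 + 2 + 0 + 0 + 0 = 14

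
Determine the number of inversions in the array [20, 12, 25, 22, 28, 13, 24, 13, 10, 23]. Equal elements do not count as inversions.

24

Sweep left to right; for each value list the smaller values that follow it:
20 → 12, 13, 13, 10 → 4
12 → 10 → 1
25 → 22, 13, 24, 13, 10, 23 → 6
22 → 13, 13, 10 → 3
28 → 13, 24, 13, 10, 23 → 5
13 → 10 → 1
24 → 13, 10, 23 → 3
13 → 10 → 1
10 → none → 0
23 → none → 0
Sum: 4 + 1 + 6 + 3 + 5 + 1 + 3 + 1 + 0 + 0 = 24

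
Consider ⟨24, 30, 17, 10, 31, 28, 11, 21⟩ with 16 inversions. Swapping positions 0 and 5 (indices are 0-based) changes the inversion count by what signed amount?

+1

Positions 0 and 5 hold 24 and 28; after swapping, the array is [28, 30, 17, 10, 31, 24, 11, 21].
Element-by-element contributions:
28: 5
30: 5
17: 2
10: 0
31: 3
24: 2
11: 0
21: 0
Sum: 5 + 5 + 2 + 0 + 3 + 2 + 0 + 0 = 17
Change: 17 − 16 = +1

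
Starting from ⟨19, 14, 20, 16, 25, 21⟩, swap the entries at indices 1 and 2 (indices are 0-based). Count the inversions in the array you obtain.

Positions 1 and 2 hold 14 and 20; after swapping, the array is [19, 20, 14, 16, 25, 21].
Sweep left to right; for each value list the smaller values that follow it:
19 → 14, 16 → 2
20 → 14, 16 → 2
14 → none → 0
16 → none → 0
25 → 21 → 1
21 → none → 0
Sum: 2 + 2 + 0 + 0 + 1 + 0 = 5

5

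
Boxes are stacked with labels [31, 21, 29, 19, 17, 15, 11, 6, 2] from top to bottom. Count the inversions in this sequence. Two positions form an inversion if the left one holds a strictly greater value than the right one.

35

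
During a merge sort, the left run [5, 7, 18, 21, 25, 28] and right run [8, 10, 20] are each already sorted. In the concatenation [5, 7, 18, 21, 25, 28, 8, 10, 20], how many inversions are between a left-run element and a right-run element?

11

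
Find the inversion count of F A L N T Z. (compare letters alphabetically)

There is 1 out-of-order pair.

Element-by-element contributions:
F → A → 1
A → none → 0
L → none → 0
N → none → 0
T → none → 0
Z → none → 0
Sum: 1 + 0 + 0 + 0 + 0 + 0 = 1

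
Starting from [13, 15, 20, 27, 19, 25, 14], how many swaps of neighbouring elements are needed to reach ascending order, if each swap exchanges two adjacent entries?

Minimum adjacent swaps = number of inversions (each swap of adjacent out-of-order elements removes one inversion and no swap can remove more).
Count inversions — for each element, later elements that are smaller:
13: none → 0
15: 14 → 1
20: 19, 14 → 2
27: 19, 25, 14 → 3
19: 14 → 1
25: 14 → 1
14: none → 0
Total inversions: 0 + 1 + 2 + 3 + 1 + 1 + 0 = 8

8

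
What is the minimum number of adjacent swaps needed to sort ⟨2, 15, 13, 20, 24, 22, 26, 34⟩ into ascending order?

2 swaps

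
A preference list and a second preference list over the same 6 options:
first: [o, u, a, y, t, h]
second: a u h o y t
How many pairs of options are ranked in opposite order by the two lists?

Assign each item its position (1..6) in the first ordering, then rewrite the second ordering as that position sequence:
positions: o→1, u→2, a→3, y→4, t→5, h→6
second ordering as positions: [3, 2, 6, 1, 4, 5]
Discordant pairs = inversions in this position sequence.
3: 2, 1 → 2
2: 1 → 1
6: 1, 4, 5 → 3
1: 0
4: 0
5: 0
Total: 2 + 1 + 3 + 0 + 0 + 0 = 6

6 pairs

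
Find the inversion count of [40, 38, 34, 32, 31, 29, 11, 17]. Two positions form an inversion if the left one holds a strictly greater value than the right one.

27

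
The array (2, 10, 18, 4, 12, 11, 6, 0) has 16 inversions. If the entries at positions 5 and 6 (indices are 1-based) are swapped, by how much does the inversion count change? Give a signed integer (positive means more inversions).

-1

Positions 5 and 6 hold 12 and 11; after swapping, the array is [2, 10, 18, 4, 11, 12, 6, 0].
For each element, count later entries that are smaller:
2: 1
10: 3
18: 5
4: 1
11: 2
12: 2
6: 1
0: 0
Sum: 1 + 3 + 5 + 1 + 2 + 2 + 1 + 0 = 15
Change: 15 − 16 = -1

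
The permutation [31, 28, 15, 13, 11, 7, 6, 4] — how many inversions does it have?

28

Element-by-element contributions:
31: 7
28: 6
15: 5
13: 4
11: 3
7: 2
6: 1
4: 0
Sum: 7 + 6 + 5 + 4 + 3 + 2 + 1 + 0 = 28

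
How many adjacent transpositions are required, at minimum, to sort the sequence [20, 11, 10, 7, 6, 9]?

The minimum number of adjacent swaps to sort an array equals its inversion count, since every such swap removes exactly one inversion.
Count inversions — for each element, later elements that are smaller:
20: 11, 10, 7, 6, 9 → 5
11: 10, 7, 6, 9 → 4
10: 7, 6, 9 → 3
7: 6 → 1
6: none → 0
9: none → 0
Total inversions: 5 + 4 + 3 + 1 + 0 + 0 = 13

13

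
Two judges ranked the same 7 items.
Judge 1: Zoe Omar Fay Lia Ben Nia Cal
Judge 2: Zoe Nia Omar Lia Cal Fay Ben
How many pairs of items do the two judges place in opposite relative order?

7

Assign each item its position (1..7) in the first ordering, then rewrite the second ordering as that position sequence:
positions: Zoe→1, Omar→2, Fay→3, Lia→4, Ben→5, Nia→6, Cal→7
second ordering as positions: [1, 6, 2, 4, 7, 3, 5]
Discordant pairs = inversions in this position sequence.
1: 0
6: 2, 4, 3, 5 → 4
2: 0
4: 3 → 1
7: 3, 5 → 2
3: 0
5: 0
Total: 0 + 4 + 0 + 1 + 2 + 0 + 0 = 7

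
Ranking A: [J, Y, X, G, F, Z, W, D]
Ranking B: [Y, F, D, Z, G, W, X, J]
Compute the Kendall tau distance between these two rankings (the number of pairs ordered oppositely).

17 discordant pairs

Assign each item its position (1..8) in the first ordering, then rewrite the second ordering as that position sequence:
positions: J→1, Y→2, X→3, G→4, F→5, Z→6, W→7, D→8
second ordering as positions: [2, 5, 8, 6, 4, 7, 3, 1]
Discordant pairs = inversions in this position sequence.
2: 1 → 1
5: 4, 3, 1 → 3
8: 6, 4, 7, 3, 1 → 5
6: 4, 3, 1 → 3
4: 3, 1 → 2
7: 3, 1 → 2
3: 1 → 1
1: 0
Total: 1 + 3 + 5 + 3 + 2 + 2 + 1 + 0 = 17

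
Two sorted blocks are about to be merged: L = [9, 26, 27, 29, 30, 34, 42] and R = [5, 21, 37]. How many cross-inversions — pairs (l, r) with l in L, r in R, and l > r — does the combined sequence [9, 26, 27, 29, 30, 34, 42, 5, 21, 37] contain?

There are 14 cross-inversions.

Take each right-half value and tally the left-half values above it:
r = 5: 9, 26, 27, 29, 30, 34, 42 → 7
r = 21: 26, 27, 29, 30, 34, 42 → 6
r = 37: 42 → 1
Cross-inversions: 7 + 6 + 1 = 14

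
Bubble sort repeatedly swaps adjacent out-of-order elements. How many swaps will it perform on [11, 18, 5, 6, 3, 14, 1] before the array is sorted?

The minimum number of adjacent swaps to sort an array equals its inversion count, since every such swap removes exactly one inversion.
Count inversions — for each element, later elements that are smaller:
11: 5, 6, 3, 1 → 4
18: 5, 6, 3, 14, 1 → 5
5: 3, 1 → 2
6: 3, 1 → 2
3: 1 → 1
14: 1 → 1
1: none → 0
Total inversions: 4 + 5 + 2 + 2 + 1 + 1 + 0 = 15

15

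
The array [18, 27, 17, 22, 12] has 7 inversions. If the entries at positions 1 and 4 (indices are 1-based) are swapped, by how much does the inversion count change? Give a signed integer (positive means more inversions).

Positions 1 and 4 hold 18 and 22; after swapping, the array is [22, 27, 17, 18, 12].
Count, for each position, how many later elements it exceeds:
22 → 17, 18, 12 → 3
27 → 17, 18, 12 → 3
17 → 12 → 1
18 → 12 → 1
12 → none → 0
Sum: 3 + 3 + 1 + 1 + 0 = 8
Change: 8 − 7 = +1

+1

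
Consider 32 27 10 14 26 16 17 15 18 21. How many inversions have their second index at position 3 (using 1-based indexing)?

2 such elements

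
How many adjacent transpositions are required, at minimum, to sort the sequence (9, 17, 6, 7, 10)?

Swaps: 5

The minimum number of adjacent swaps to sort an array equals its inversion count, since every such swap removes exactly one inversion.
Count inversions — for each element, later elements that are smaller:
9: 6, 7 → 2
17: 6, 7, 10 → 3
6: none → 0
7: none → 0
10: none → 0
Total inversions: 2 + 3 + 0 + 0 + 0 = 5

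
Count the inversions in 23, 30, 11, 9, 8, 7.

For each element, count later entries that are smaller:
23 → 11, 9, 8, 7 → 4
30 → 11, 9, 8, 7 → 4
11 → 9, 8, 7 → 3
9 → 8, 7 → 2
8 → 7 → 1
7 → none → 0
Sum: 4 + 4 + 3 + 2 + 1 + 0 = 14

14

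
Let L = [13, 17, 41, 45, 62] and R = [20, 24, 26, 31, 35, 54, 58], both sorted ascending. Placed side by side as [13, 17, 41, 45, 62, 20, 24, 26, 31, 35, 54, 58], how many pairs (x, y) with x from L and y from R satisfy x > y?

For each element r of the right run, count left-run elements greater than r:
r = 20: 41, 45, 62 → 3
r = 24: 41, 45, 62 → 3
r = 26: 41, 45, 62 → 3
r = 31: 41, 45, 62 → 3
r = 35: 41, 45, 62 → 3
r = 54: 62 → 1
r = 58: 62 → 1
Cross-inversions: 3 + 3 + 3 + 3 + 3 + 1 + 1 = 17

17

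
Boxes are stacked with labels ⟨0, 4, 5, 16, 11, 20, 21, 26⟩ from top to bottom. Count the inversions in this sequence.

Count, for each position, how many later elements it exceeds:
0: 0
4: 0
5: 0
16: 1
11: 0
20: 0
21: 0
26: 0
Sum: 0 + 0 + 0 + 1 + 0 + 0 + 0 + 0 = 1

Out-of-order pairs: 1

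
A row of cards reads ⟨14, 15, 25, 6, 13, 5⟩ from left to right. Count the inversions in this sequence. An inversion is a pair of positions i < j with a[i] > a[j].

11

Inversion pairs (indices are 1-based):
(1,4): 14 > 6
(1,5): 14 > 13
(1,6): 14 > 5
(2,4): 15 > 6
(2,5): 15 > 13
(2,6): 15 > 5
(3,4): 25 > 6
(3,5): 25 > 13
(3,6): 25 > 5
(4,6): 6 > 5
(5,6): 13 > 5
That's 11 pairs.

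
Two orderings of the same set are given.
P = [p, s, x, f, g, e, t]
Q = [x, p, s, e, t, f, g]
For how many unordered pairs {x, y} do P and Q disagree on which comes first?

6 disagreeing pairs

Assign each item its position (1..7) in the first ordering, then rewrite the second ordering as that position sequence:
positions: p→1, s→2, x→3, f→4, g→5, e→6, t→7
second ordering as positions: [3, 1, 2, 6, 7, 4, 5]
Discordant pairs = inversions in this position sequence.
3: 1, 2 → 2
1: 0
2: 0
6: 4, 5 → 2
7: 4, 5 → 2
4: 0
5: 0
Total: 2 + 0 + 0 + 2 + 2 + 0 + 0 = 6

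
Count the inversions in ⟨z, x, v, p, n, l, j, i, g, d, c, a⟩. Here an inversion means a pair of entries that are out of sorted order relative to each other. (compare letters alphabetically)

66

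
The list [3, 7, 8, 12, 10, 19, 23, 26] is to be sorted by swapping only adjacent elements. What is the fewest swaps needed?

Each adjacent swap fixes exactly one inversion, so the minimum swap count equals the number of inversions.
Count inversions — for each element, later elements that are smaller:
3: none → 0
7: none → 0
8: none → 0
12: 10 → 1
10: none → 0
19: none → 0
23: none → 0
26: none → 0
Total inversions: 0 + 0 + 0 + 1 + 0 + 0 + 0 + 0 = 1

1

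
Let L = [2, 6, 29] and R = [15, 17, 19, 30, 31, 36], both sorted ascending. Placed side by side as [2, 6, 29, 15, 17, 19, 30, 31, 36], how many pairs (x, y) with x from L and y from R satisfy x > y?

3 split inversions

Take each right-half value and tally the left-half values above it:
r = 15: 29 → 1
r = 17: 29 → 1
r = 19: 29 → 1
r = 30: none → 0
r = 31: none → 0
r = 36: none → 0
Cross-inversions: 1 + 1 + 1 + 0 + 0 + 0 = 3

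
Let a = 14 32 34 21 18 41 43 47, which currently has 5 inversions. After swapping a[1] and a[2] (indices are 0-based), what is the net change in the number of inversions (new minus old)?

+1

Positions 1 and 2 hold 32 and 34; after swapping, the array is [14, 34, 32, 21, 18, 41, 43, 47].
Count, for each position, how many later elements it exceeds:
14: 0
34: 3
32: 2
21: 1
18: 0
41: 0
43: 0
47: 0
Sum: 0 + 3 + 2 + 1 + 0 + 0 + 0 + 0 = 6
Change: 6 − 5 = +1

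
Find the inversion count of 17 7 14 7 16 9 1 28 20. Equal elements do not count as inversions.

Element-by-element contributions:
17: 6
7: 1
14: 3
7: 1
16: 2
9: 1
1: 0
28: 1
20: 0
Sum: 6 + 1 + 3 + 1 + 2 + 1 + 0 + 1 + 0 = 15

15 inversions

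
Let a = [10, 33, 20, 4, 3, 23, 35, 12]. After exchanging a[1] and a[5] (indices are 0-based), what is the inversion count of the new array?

Positions 1 and 5 hold 33 and 23; after swapping, the array is [10, 23, 20, 4, 3, 33, 35, 12].
For each element, count later entries that are smaller:
10: 2
23: 4
20: 3
4: 1
3: 0
33: 1
35: 1
12: 0
Sum: 2 + 4 + 3 + 1 + 0 + 1 + 1 + 0 = 12

12 inversions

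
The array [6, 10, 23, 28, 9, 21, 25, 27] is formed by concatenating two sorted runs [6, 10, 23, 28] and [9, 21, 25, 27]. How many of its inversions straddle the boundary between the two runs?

Take each right-half value and tally the left-half values above it:
r = 9: 10, 23, 28 → 3
r = 21: 23, 28 → 2
r = 25: 28 → 1
r = 27: 28 → 1
Cross-inversions: 3 + 2 + 1 + 1 = 7

Split inversions: 7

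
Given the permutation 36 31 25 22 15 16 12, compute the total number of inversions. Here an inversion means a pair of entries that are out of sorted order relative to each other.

There are 20 inversions.

For each element, count later entries that are smaller:
36 → 31, 25, 22, 15, 16, 12 → 6
31 → 25, 22, 15, 16, 12 → 5
25 → 22, 15, 16, 12 → 4
22 → 15, 16, 12 → 3
15 → 12 → 1
16 → 12 → 1
12 → none → 0
Sum: 6 + 5 + 4 + 3 + 1 + 1 + 0 = 20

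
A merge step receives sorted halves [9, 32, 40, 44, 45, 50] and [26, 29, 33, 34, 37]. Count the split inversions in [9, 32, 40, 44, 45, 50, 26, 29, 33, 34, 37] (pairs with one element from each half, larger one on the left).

22 cross-inversions

Take each right-half value and tally the left-half values above it:
r = 26: 32, 40, 44, 45, 50 → 5
r = 29: 32, 40, 44, 45, 50 → 5
r = 33: 40, 44, 45, 50 → 4
r = 34: 40, 44, 45, 50 → 4
r = 37: 40, 44, 45, 50 → 4
Cross-inversions: 5 + 5 + 4 + 4 + 4 = 22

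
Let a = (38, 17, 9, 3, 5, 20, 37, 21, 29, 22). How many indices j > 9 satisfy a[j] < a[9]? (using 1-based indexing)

The element at index 9 is 29.
Elements after it: 22
Those smaller than 29: 22

1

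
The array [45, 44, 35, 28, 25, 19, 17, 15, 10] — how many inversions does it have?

36

For each element, count later entries that are smaller:
45: 8
44: 7
35: 6
28: 5
25: 4
19: 3
17: 2
15: 1
10: 0
Sum: 8 + 7 + 6 + 5 + 4 + 3 + 2 + 1 + 0 = 36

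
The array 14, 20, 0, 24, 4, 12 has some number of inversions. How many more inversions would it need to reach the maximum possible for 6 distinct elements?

7 inversions short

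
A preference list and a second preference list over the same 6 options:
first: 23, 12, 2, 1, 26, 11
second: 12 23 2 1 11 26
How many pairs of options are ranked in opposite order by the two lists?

2 pairs

Assign each item its position (1..6) in the first ordering, then rewrite the second ordering as that position sequence:
positions: 23→1, 12→2, 2→3, 1→4, 26→5, 11→6
second ordering as positions: [2, 1, 3, 4, 6, 5]
Discordant pairs = inversions in this position sequence.
2: 1 → 1
1: 0
3: 0
4: 0
6: 5 → 1
5: 0
Total: 1 + 0 + 0 + 0 + 1 + 0 = 2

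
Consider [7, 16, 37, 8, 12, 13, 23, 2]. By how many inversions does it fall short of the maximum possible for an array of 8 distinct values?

Maximum inversions for 8 distinct elements is C(8, 2) = 8·7/2 = 28.
Current inversions — for each element, count later smaller elements:
7: 1
16: 4
37: 5
8: 1
12: 1
13: 1
23: 1
2: 0
Current total: 1 + 4 + 5 + 1 + 1 + 1 + 1 + 0 = 14
Shortfall: 28 − 14 = 14

14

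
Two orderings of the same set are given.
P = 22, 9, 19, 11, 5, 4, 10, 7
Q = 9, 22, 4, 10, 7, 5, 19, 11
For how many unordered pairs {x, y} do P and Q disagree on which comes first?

12 disagreeing pairs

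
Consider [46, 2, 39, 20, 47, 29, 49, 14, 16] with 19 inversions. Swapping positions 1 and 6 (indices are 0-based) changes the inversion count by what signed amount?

Positions 1 and 6 hold 2 and 49; after swapping, the array is [46, 49, 39, 20, 47, 29, 2, 14, 16].
Element-by-element contributions:
46 → 39, 20, 29, 2, 14, 16 → 6
49 → 39, 20, 47, 29, 2, 14, 16 → 7
39 → 20, 29, 2, 14, 16 → 5
20 → 2, 14, 16 → 3
47 → 29, 2, 14, 16 → 4
29 → 2, 14, 16 → 3
2 → none → 0
14 → none → 0
16 → none → 0
Sum: 6 + 7 + 5 + 3 + 4 + 3 + 0 + 0 + 0 = 28
Change: 28 − 19 = +9

+9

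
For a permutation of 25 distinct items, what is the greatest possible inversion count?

300

A reversed (strictly descending) arrangement makes every pair an inversion, giving C(25, 2) inversions.
C(25, 2) = 25·24/2 = 300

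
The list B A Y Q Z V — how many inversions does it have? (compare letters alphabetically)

Listing every pair i<j with a[i]>a[j] (using 0-based positions):
(0,1): B > A
(2,3): Y > Q
(2,5): Y > V
(4,5): Z > V
That's 4 pairs.

4 inversions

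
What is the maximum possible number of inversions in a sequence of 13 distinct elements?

A reversed (strictly descending) arrangement makes every pair an inversion, giving C(13, 2) inversions.
C(13, 2) = 13·12/2 = 78

78 inversions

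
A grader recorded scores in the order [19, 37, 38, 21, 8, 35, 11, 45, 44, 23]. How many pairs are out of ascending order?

19 inversions

Element-by-element contributions:
19: 2
37: 5
38: 5
21: 2
8: 0
35: 2
11: 0
45: 2
44: 1
23: 0
Sum: 2 + 5 + 5 + 2 + 0 + 2 + 0 + 2 + 1 + 0 = 19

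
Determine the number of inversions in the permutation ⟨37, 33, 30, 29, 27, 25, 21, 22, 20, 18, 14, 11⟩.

65

For each element, count later entries that are smaller:
37: 11
33: 10
30: 9
29: 8
27: 7
25: 6
21: 4
22: 4
20: 3
18: 2
14: 1
11: 0
Sum: 11 + 10 + 9 + 8 + 7 + 6 + 4 + 4 + 3 + 2 + 1 + 0 = 65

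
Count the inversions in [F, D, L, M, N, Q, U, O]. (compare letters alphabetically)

Inversions: 3

Count, for each position, how many later elements it exceeds:
F → D → 1
D → none → 0
L → none → 0
M → none → 0
N → none → 0
Q → O → 1
U → O → 1
O → none → 0
Sum: 1 + 0 + 0 + 0 + 0 + 1 + 1 + 0 = 3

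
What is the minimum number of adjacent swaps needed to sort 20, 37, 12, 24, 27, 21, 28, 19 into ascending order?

14

The minimum number of adjacent swaps to sort an array equals its inversion count, since every such swap removes exactly one inversion.
Count inversions — for each element, later elements that are smaller:
20: 12, 19 → 2
37: 12, 24, 27, 21, 28, 19 → 6
12: none → 0
24: 21, 19 → 2
27: 21, 19 → 2
21: 19 → 1
28: 19 → 1
19: none → 0
Total inversions: 2 + 6 + 0 + 2 + 2 + 1 + 1 + 0 = 14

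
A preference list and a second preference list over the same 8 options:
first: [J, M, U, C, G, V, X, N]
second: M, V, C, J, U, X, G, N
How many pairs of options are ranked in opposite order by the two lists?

There are 8 pairs.

Assign each item its position (1..8) in the first ordering, then rewrite the second ordering as that position sequence:
positions: J→1, M→2, U→3, C→4, G→5, V→6, X→7, N→8
second ordering as positions: [2, 6, 4, 1, 3, 7, 5, 8]
Discordant pairs = inversions in this position sequence.
2: 1 → 1
6: 4, 1, 3, 5 → 4
4: 1, 3 → 2
1: 0
3: 0
7: 5 → 1
5: 0
8: 0
Total: 1 + 4 + 2 + 0 + 0 + 1 + 0 + 0 = 8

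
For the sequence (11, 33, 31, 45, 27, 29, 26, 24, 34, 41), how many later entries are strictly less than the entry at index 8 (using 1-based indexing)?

The element at index 8 is 24.
Elements after it: 34, 41
None of them are smaller than 24.

0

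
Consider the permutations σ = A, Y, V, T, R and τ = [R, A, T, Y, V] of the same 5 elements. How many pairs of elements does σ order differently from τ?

Discordant pairs: 6

Assign each item its position (1..5) in the first ordering, then rewrite the second ordering as that position sequence:
positions: A→1, Y→2, V→3, T→4, R→5
second ordering as positions: [5, 1, 4, 2, 3]
Discordant pairs = inversions in this position sequence.
5: 1, 4, 2, 3 → 4
1: 0
4: 2, 3 → 2
2: 0
3: 0
Total: 4 + 0 + 2 + 0 + 0 = 6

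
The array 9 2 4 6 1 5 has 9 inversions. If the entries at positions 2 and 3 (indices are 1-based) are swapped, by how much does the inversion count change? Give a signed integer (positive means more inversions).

+1

Positions 2 and 3 hold 2 and 4; after swapping, the array is [9, 4, 2, 6, 1, 5].
Sweep left to right; for each value list the smaller values that follow it:
9 → 4, 2, 6, 1, 5 → 5
4 → 2, 1 → 2
2 → 1 → 1
6 → 1, 5 → 2
1 → none → 0
5 → none → 0
Sum: 5 + 2 + 1 + 2 + 0 + 0 = 10
Change: 10 − 9 = +1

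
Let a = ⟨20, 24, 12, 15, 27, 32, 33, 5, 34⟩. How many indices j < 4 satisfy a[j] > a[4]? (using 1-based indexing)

2

The element at index 4 is 15.
Elements before it: 20, 24, 12
Those larger than 15: 20, 24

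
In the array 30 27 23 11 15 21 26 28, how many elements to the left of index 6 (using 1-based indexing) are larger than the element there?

3

The element at index 6 is 21.
Elements before it: 30, 27, 23, 11, 15
Those larger than 21: 30, 27, 23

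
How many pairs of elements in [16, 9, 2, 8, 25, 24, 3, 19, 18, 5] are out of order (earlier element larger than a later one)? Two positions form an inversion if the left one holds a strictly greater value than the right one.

Sweep left to right; for each value list the smaller values that follow it:
16: 5
9: 4
2: 0
8: 2
25: 5
24: 4
3: 0
19: 2
18: 1
5: 0
Sum: 5 + 4 + 0 + 2 + 5 + 4 + 0 + 2 + 1 + 0 = 23

23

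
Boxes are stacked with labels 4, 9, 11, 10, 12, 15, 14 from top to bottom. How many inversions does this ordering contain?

Listing every pair i<j with a[i]>a[j] (using 0-based positions):
(2,3): 11 > 10
(5,6): 15 > 14
That's 2 pairs.

2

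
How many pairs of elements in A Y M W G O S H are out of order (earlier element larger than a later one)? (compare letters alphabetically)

Out-of-order pairs: 14

Sweep left to right; for each value list the smaller values that follow it:
A → none → 0
Y → M, W, G, O, S, H → 6
M → G, H → 2
W → G, O, S, H → 4
G → none → 0
O → H → 1
S → H → 1
H → none → 0
Sum: 0 + 6 + 2 + 4 + 0 + 1 + 1 + 0 = 14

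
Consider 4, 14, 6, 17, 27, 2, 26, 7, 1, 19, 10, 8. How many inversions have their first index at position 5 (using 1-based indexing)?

The element at index 5 is 27.
Elements after it: 2, 26, 7, 1, 19, 10, 8
Those smaller than 27: 2, 26, 7, 1, 19, 10, 8

7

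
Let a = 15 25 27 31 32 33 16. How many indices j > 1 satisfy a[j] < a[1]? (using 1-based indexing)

The element at index 1 is 15.
Elements after it: 25, 27, 31, 32, 33, 16
None of them are smaller than 15.

0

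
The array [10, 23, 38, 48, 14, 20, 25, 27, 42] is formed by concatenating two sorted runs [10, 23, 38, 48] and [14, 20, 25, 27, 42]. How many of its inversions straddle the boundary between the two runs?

Split inversions: 11

Count, for every r in R, how many entries of L exceed r:
r = 14: 23, 38, 48 → 3
r = 20: 23, 38, 48 → 3
r = 25: 38, 48 → 2
r = 27: 38, 48 → 2
r = 42: 48 → 1
Cross-inversions: 3 + 3 + 2 + 2 + 1 = 11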